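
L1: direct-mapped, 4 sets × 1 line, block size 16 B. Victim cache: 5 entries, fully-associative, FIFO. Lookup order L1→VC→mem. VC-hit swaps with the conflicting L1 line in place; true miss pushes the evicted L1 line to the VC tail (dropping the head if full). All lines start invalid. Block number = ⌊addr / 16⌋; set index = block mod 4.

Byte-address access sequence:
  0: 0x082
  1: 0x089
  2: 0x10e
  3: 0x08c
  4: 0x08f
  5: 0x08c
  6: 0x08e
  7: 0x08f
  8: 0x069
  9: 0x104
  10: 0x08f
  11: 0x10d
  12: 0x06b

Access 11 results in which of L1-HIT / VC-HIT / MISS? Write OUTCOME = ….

0: 0x82 (blk 8, set 0) → MISS  vc=[]
1: 0x89 (blk 8, set 0) → L1-HIT  vc=[]
2: 0x10e (blk 16, set 0) → MISS  vc=[8]
3: 0x8c (blk 8, set 0) → VC-HIT  vc=[16]
4: 0x8f (blk 8, set 0) → L1-HIT  vc=[16]
5: 0x8c (blk 8, set 0) → L1-HIT  vc=[16]
6: 0x8e (blk 8, set 0) → L1-HIT  vc=[16]
7: 0x8f (blk 8, set 0) → L1-HIT  vc=[16]
8: 0x69 (blk 6, set 2) → MISS  vc=[16]
9: 0x104 (blk 16, set 0) → VC-HIT  vc=[8]
10: 0x8f (blk 8, set 0) → VC-HIT  vc=[16]
11: 0x10d (blk 16, set 0) → VC-HIT  vc=[8]
12: 0x6b (blk 6, set 2) → L1-HIT  vc=[8]

OUTCOME = VC-HIT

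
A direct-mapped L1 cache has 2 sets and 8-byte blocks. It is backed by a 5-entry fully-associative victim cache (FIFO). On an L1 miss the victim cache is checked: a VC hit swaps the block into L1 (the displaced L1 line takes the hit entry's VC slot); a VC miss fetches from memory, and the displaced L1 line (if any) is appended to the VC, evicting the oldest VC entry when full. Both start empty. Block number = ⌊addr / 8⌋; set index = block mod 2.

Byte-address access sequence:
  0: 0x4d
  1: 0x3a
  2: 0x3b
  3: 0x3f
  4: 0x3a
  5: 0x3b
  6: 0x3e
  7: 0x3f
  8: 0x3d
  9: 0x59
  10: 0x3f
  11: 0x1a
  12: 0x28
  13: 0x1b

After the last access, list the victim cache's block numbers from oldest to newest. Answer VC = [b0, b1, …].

VC = [9, 11, 7, 5]

0: 0x4d (blk 9, set 1) → MISS  vc=[]
1: 0x3a (blk 7, set 1) → MISS  vc=[9]
2: 0x3b (blk 7, set 1) → L1-HIT  vc=[9]
3: 0x3f (blk 7, set 1) → L1-HIT  vc=[9]
4: 0x3a (blk 7, set 1) → L1-HIT  vc=[9]
5: 0x3b (blk 7, set 1) → L1-HIT  vc=[9]
6: 0x3e (blk 7, set 1) → L1-HIT  vc=[9]
7: 0x3f (blk 7, set 1) → L1-HIT  vc=[9]
8: 0x3d (blk 7, set 1) → L1-HIT  vc=[9]
9: 0x59 (blk 11, set 1) → MISS  vc=[9, 7]
10: 0x3f (blk 7, set 1) → VC-HIT  vc=[9, 11]
11: 0x1a (blk 3, set 1) → MISS  vc=[9, 11, 7]
12: 0x28 (blk 5, set 1) → MISS  vc=[9, 11, 7, 3]
13: 0x1b (blk 3, set 1) → VC-HIT  vc=[9, 11, 7, 5]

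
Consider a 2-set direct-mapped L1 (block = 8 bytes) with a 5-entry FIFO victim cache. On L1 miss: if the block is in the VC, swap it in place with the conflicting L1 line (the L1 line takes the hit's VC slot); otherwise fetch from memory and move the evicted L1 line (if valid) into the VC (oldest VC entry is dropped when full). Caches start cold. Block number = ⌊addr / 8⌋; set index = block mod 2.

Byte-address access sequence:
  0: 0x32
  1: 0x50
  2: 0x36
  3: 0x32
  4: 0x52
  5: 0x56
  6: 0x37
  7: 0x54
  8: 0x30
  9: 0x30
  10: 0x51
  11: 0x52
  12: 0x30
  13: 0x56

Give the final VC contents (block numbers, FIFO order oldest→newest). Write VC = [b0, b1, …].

#0 0x32→b6/s0 MISS; vc=[]
#1 0x50→b10/s0 MISS; vc=[6]
#2 0x36→b6/s0 VC-HIT; vc=[10]
#3 0x32→b6/s0 L1-HIT; vc=[10]
#4 0x52→b10/s0 VC-HIT; vc=[6]
#5 0x56→b10/s0 L1-HIT; vc=[6]
#6 0x37→b6/s0 VC-HIT; vc=[10]
#7 0x54→b10/s0 VC-HIT; vc=[6]
#8 0x30→b6/s0 VC-HIT; vc=[10]
#9 0x30→b6/s0 L1-HIT; vc=[10]
#10 0x51→b10/s0 VC-HIT; vc=[6]
#11 0x52→b10/s0 L1-HIT; vc=[6]
#12 0x30→b6/s0 VC-HIT; vc=[10]
#13 0x56→b10/s0 VC-HIT; vc=[6]

VC = [6]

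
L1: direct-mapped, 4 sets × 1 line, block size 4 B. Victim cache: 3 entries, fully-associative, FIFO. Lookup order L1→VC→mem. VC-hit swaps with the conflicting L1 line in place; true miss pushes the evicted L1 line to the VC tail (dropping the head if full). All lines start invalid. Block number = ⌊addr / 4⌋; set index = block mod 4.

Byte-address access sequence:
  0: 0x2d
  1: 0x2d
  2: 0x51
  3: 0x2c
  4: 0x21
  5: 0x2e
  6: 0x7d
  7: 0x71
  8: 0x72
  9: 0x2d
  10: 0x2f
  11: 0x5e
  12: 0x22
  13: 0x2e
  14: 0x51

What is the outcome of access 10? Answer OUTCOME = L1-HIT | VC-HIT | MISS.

OUTCOME = L1-HIT

0: 0x2d (blk 11, set 3) → MISS  vc=[]
1: 0x2d (blk 11, set 3) → L1-HIT  vc=[]
2: 0x51 (blk 20, set 0) → MISS  vc=[]
3: 0x2c (blk 11, set 3) → L1-HIT  vc=[]
4: 0x21 (blk 8, set 0) → MISS  vc=[20]
5: 0x2e (blk 11, set 3) → L1-HIT  vc=[20]
6: 0x7d (blk 31, set 3) → MISS  vc=[20, 11]
7: 0x71 (blk 28, set 0) → MISS  vc=[20, 11, 8]
8: 0x72 (blk 28, set 0) → L1-HIT  vc=[20, 11, 8]
9: 0x2d (blk 11, set 3) → VC-HIT  vc=[20, 31, 8]
10: 0x2f (blk 11, set 3) → L1-HIT  vc=[20, 31, 8]
11: 0x5e (blk 23, set 3) → MISS  vc=[31, 8, 11]
12: 0x22 (blk 8, set 0) → VC-HIT  vc=[31, 28, 11]
13: 0x2e (blk 11, set 3) → VC-HIT  vc=[31, 28, 23]
14: 0x51 (blk 20, set 0) → MISS  vc=[28, 23, 8]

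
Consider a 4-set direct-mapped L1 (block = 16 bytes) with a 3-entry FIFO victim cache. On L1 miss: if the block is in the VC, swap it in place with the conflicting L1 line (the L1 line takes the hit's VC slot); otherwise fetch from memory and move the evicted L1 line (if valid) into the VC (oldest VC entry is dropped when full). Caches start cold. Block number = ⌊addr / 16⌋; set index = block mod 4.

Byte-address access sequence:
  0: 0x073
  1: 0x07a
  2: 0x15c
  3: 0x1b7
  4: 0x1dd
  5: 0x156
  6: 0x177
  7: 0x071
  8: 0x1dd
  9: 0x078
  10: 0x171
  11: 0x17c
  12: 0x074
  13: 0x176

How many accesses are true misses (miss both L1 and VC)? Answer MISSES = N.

MISSES = 5

  [0] addr=0x73 blk=7 s=3: MISS | VC []
  [1] addr=0x7a blk=7 s=3: L1-HIT | VC []
  [2] addr=0x15c blk=21 s=1: MISS | VC []
  [3] addr=0x1b7 blk=27 s=3: MISS | VC [7]
  [4] addr=0x1dd blk=29 s=1: MISS | VC [7, 21]
  [5] addr=0x156 blk=21 s=1: VC-HIT | VC [7, 29]
  [6] addr=0x177 blk=23 s=3: MISS | VC [7, 29, 27]
  [7] addr=0x71 blk=7 s=3: VC-HIT | VC [23, 29, 27]
  [8] addr=0x1dd blk=29 s=1: VC-HIT | VC [23, 21, 27]
  [9] addr=0x78 blk=7 s=3: L1-HIT | VC [23, 21, 27]
  [10] addr=0x171 blk=23 s=3: VC-HIT | VC [7, 21, 27]
  [11] addr=0x17c blk=23 s=3: L1-HIT | VC [7, 21, 27]
  [12] addr=0x74 blk=7 s=3: VC-HIT | VC [23, 21, 27]
  [13] addr=0x176 blk=23 s=3: VC-HIT | VC [7, 21, 27]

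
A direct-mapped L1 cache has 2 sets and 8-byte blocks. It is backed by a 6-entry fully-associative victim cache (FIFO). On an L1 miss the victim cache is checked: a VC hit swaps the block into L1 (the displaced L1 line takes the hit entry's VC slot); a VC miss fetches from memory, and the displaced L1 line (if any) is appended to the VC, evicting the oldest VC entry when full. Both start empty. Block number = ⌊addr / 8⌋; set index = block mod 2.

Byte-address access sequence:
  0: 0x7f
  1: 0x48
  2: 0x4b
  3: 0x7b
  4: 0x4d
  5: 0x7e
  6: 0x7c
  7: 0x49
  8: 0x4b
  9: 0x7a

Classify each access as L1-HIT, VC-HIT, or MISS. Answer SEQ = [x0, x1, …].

#0 0x7f→b15/s1 MISS; vc=[]
#1 0x48→b9/s1 MISS; vc=[15]
#2 0x4b→b9/s1 L1-HIT; vc=[15]
#3 0x7b→b15/s1 VC-HIT; vc=[9]
#4 0x4d→b9/s1 VC-HIT; vc=[15]
#5 0x7e→b15/s1 VC-HIT; vc=[9]
#6 0x7c→b15/s1 L1-HIT; vc=[9]
#7 0x49→b9/s1 VC-HIT; vc=[15]
#8 0x4b→b9/s1 L1-HIT; vc=[15]
#9 0x7a→b15/s1 VC-HIT; vc=[9]

SEQ = [MISS, MISS, L1-HIT, VC-HIT, VC-HIT, VC-HIT, L1-HIT, VC-HIT, L1-HIT, VC-HIT]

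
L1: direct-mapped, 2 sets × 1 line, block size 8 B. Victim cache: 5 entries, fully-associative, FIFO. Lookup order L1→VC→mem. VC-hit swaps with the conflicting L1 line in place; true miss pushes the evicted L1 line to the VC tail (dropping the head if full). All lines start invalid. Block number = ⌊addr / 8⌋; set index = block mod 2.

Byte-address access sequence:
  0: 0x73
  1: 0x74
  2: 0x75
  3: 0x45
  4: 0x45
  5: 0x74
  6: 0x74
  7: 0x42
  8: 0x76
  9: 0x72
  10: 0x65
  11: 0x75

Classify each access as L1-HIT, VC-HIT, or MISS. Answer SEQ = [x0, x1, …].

  [0] addr=0x73 blk=14 s=0: MISS | VC []
  [1] addr=0x74 blk=14 s=0: L1-HIT | VC []
  [2] addr=0x75 blk=14 s=0: L1-HIT | VC []
  [3] addr=0x45 blk=8 s=0: MISS | VC [14]
  [4] addr=0x45 blk=8 s=0: L1-HIT | VC [14]
  [5] addr=0x74 blk=14 s=0: VC-HIT | VC [8]
  [6] addr=0x74 blk=14 s=0: L1-HIT | VC [8]
  [7] addr=0x42 blk=8 s=0: VC-HIT | VC [14]
  [8] addr=0x76 blk=14 s=0: VC-HIT | VC [8]
  [9] addr=0x72 blk=14 s=0: L1-HIT | VC [8]
  [10] addr=0x65 blk=12 s=0: MISS | VC [8, 14]
  [11] addr=0x75 blk=14 s=0: VC-HIT | VC [8, 12]

SEQ = [MISS, L1-HIT, L1-HIT, MISS, L1-HIT, VC-HIT, L1-HIT, VC-HIT, VC-HIT, L1-HIT, MISS, VC-HIT]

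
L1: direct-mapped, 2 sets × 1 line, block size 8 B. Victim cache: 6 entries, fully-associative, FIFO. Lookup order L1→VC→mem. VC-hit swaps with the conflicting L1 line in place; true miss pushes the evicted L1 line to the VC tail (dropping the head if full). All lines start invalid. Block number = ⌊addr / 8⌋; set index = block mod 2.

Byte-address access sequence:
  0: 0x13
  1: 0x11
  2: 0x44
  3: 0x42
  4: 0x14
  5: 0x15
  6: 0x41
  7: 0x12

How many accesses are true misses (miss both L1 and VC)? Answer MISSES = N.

0: 0x13 (blk 2, set 0) → MISS  vc=[]
1: 0x11 (blk 2, set 0) → L1-HIT  vc=[]
2: 0x44 (blk 8, set 0) → MISS  vc=[2]
3: 0x42 (blk 8, set 0) → L1-HIT  vc=[2]
4: 0x14 (blk 2, set 0) → VC-HIT  vc=[8]
5: 0x15 (blk 2, set 0) → L1-HIT  vc=[8]
6: 0x41 (blk 8, set 0) → VC-HIT  vc=[2]
7: 0x12 (blk 2, set 0) → VC-HIT  vc=[8]

MISSES = 2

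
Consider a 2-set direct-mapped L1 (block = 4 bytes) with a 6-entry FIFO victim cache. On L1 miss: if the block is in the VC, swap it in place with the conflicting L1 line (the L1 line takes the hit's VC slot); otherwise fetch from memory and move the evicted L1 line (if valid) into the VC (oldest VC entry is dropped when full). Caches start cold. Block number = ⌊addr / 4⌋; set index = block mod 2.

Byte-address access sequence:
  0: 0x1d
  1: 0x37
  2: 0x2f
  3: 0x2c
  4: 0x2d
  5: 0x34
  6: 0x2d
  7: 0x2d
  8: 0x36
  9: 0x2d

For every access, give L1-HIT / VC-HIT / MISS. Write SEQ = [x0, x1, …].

SEQ = [MISS, MISS, MISS, L1-HIT, L1-HIT, VC-HIT, VC-HIT, L1-HIT, VC-HIT, VC-HIT]

  [0] addr=0x1d blk=7 s=1: MISS | VC []
  [1] addr=0x37 blk=13 s=1: MISS | VC [7]
  [2] addr=0x2f blk=11 s=1: MISS | VC [7, 13]
  [3] addr=0x2c blk=11 s=1: L1-HIT | VC [7, 13]
  [4] addr=0x2d blk=11 s=1: L1-HIT | VC [7, 13]
  [5] addr=0x34 blk=13 s=1: VC-HIT | VC [7, 11]
  [6] addr=0x2d blk=11 s=1: VC-HIT | VC [7, 13]
  [7] addr=0x2d blk=11 s=1: L1-HIT | VC [7, 13]
  [8] addr=0x36 blk=13 s=1: VC-HIT | VC [7, 11]
  [9] addr=0x2d blk=11 s=1: VC-HIT | VC [7, 13]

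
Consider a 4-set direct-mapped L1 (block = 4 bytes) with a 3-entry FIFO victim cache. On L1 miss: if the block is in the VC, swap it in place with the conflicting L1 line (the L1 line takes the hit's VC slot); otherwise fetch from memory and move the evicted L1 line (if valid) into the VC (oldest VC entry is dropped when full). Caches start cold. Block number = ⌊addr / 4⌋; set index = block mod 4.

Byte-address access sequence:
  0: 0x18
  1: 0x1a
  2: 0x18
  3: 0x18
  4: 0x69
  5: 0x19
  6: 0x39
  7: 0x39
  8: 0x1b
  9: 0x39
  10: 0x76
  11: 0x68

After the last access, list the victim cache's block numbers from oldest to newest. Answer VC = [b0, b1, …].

#0 0x18→b6/s2 MISS; vc=[]
#1 0x1a→b6/s2 L1-HIT; vc=[]
#2 0x18→b6/s2 L1-HIT; vc=[]
#3 0x18→b6/s2 L1-HIT; vc=[]
#4 0x69→b26/s2 MISS; vc=[6]
#5 0x19→b6/s2 VC-HIT; vc=[26]
#6 0x39→b14/s2 MISS; vc=[26,6]
#7 0x39→b14/s2 L1-HIT; vc=[26,6]
#8 0x1b→b6/s2 VC-HIT; vc=[26,14]
#9 0x39→b14/s2 VC-HIT; vc=[26,6]
#10 0x76→b29/s1 MISS; vc=[26,6]
#11 0x68→b26/s2 VC-HIT; vc=[14,6]

VC = [14, 6]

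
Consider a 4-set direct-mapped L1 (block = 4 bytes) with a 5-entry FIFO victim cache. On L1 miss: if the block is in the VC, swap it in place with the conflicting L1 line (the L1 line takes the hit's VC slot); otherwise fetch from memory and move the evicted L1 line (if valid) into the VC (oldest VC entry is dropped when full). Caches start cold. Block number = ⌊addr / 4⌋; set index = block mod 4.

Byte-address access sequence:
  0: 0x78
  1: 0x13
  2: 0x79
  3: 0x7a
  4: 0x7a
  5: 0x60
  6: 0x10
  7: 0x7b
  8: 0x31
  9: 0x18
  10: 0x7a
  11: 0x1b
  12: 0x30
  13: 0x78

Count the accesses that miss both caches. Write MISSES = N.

MISSES = 5

  [0] addr=0x78 blk=30 s=2: MISS | VC []
  [1] addr=0x13 blk=4 s=0: MISS | VC []
  [2] addr=0x79 blk=30 s=2: L1-HIT | VC []
  [3] addr=0x7a blk=30 s=2: L1-HIT | VC []
  [4] addr=0x7a blk=30 s=2: L1-HIT | VC []
  [5] addr=0x60 blk=24 s=0: MISS | VC [4]
  [6] addr=0x10 blk=4 s=0: VC-HIT | VC [24]
  [7] addr=0x7b blk=30 s=2: L1-HIT | VC [24]
  [8] addr=0x31 blk=12 s=0: MISS | VC [24, 4]
  [9] addr=0x18 blk=6 s=2: MISS | VC [24, 4, 30]
  [10] addr=0x7a blk=30 s=2: VC-HIT | VC [24, 4, 6]
  [11] addr=0x1b blk=6 s=2: VC-HIT | VC [24, 4, 30]
  [12] addr=0x30 blk=12 s=0: L1-HIT | VC [24, 4, 30]
  [13] addr=0x78 blk=30 s=2: VC-HIT | VC [24, 4, 6]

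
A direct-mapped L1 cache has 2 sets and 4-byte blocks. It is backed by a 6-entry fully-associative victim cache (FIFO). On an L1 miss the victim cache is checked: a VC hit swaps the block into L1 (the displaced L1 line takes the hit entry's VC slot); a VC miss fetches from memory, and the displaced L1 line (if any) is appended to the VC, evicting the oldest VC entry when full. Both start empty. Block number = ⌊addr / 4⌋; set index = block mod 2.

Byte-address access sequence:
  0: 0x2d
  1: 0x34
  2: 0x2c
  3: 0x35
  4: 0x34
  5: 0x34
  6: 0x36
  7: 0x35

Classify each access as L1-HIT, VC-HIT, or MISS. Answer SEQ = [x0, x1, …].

SEQ = [MISS, MISS, VC-HIT, VC-HIT, L1-HIT, L1-HIT, L1-HIT, L1-HIT]

  [0] addr=0x2d blk=11 s=1: MISS | VC []
  [1] addr=0x34 blk=13 s=1: MISS | VC [11]
  [2] addr=0x2c blk=11 s=1: VC-HIT | VC [13]
  [3] addr=0x35 blk=13 s=1: VC-HIT | VC [11]
  [4] addr=0x34 blk=13 s=1: L1-HIT | VC [11]
  [5] addr=0x34 blk=13 s=1: L1-HIT | VC [11]
  [6] addr=0x36 blk=13 s=1: L1-HIT | VC [11]
  [7] addr=0x35 blk=13 s=1: L1-HIT | VC [11]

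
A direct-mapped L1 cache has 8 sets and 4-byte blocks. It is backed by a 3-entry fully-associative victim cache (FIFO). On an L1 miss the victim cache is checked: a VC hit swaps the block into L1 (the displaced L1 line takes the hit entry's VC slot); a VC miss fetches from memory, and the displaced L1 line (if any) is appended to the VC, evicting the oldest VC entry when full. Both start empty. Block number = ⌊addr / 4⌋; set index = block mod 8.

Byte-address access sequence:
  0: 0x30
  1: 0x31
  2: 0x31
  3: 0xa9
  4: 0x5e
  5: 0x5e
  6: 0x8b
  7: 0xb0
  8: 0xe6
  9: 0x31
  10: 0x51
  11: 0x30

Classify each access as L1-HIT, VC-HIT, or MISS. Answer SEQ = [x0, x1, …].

  [0] addr=0x30 blk=12 s=4: MISS | VC []
  [1] addr=0x31 blk=12 s=4: L1-HIT | VC []
  [2] addr=0x31 blk=12 s=4: L1-HIT | VC []
  [3] addr=0xa9 blk=42 s=2: MISS | VC []
  [4] addr=0x5e blk=23 s=7: MISS | VC []
  [5] addr=0x5e blk=23 s=7: L1-HIT | VC []
  [6] addr=0x8b blk=34 s=2: MISS | VC [42]
  [7] addr=0xb0 blk=44 s=4: MISS | VC [42, 12]
  [8] addr=0xe6 blk=57 s=1: MISS | VC [42, 12]
  [9] addr=0x31 blk=12 s=4: VC-HIT | VC [42, 44]
  [10] addr=0x51 blk=20 s=4: MISS | VC [42, 44, 12]
  [11] addr=0x30 blk=12 s=4: VC-HIT | VC [42, 44, 20]

SEQ = [MISS, L1-HIT, L1-HIT, MISS, MISS, L1-HIT, MISS, MISS, MISS, VC-HIT, MISS, VC-HIT]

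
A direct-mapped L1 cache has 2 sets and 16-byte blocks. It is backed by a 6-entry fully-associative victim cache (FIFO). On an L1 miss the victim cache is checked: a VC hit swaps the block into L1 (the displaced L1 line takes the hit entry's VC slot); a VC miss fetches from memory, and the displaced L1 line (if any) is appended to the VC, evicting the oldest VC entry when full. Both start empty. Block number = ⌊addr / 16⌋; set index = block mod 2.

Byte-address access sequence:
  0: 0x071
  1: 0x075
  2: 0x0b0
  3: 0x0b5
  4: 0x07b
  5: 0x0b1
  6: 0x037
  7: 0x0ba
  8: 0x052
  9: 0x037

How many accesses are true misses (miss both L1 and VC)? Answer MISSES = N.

MISSES = 4

#0 0x71→b7/s1 MISS; vc=[]
#1 0x75→b7/s1 L1-HIT; vc=[]
#2 0xb0→b11/s1 MISS; vc=[7]
#3 0xb5→b11/s1 L1-HIT; vc=[7]
#4 0x7b→b7/s1 VC-HIT; vc=[11]
#5 0xb1→b11/s1 VC-HIT; vc=[7]
#6 0x37→b3/s1 MISS; vc=[7,11]
#7 0xba→b11/s1 VC-HIT; vc=[7,3]
#8 0x52→b5/s1 MISS; vc=[7,3,11]
#9 0x37→b3/s1 VC-HIT; vc=[7,5,11]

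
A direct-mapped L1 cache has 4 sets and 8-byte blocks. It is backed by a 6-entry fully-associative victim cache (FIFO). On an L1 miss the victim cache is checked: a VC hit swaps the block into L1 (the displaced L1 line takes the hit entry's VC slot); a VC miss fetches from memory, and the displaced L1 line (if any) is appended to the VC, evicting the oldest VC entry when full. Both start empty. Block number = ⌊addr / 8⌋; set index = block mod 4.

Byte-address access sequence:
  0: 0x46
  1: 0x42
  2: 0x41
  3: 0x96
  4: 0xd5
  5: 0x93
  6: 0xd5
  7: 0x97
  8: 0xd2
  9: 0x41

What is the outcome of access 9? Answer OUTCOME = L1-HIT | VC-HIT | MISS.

0: 0x46 (blk 8, set 0) → MISS  vc=[]
1: 0x42 (blk 8, set 0) → L1-HIT  vc=[]
2: 0x41 (blk 8, set 0) → L1-HIT  vc=[]
3: 0x96 (blk 18, set 2) → MISS  vc=[]
4: 0xd5 (blk 26, set 2) → MISS  vc=[18]
5: 0x93 (blk 18, set 2) → VC-HIT  vc=[26]
6: 0xd5 (blk 26, set 2) → VC-HIT  vc=[18]
7: 0x97 (blk 18, set 2) → VC-HIT  vc=[26]
8: 0xd2 (blk 26, set 2) → VC-HIT  vc=[18]
9: 0x41 (blk 8, set 0) → L1-HIT  vc=[18]

OUTCOME = L1-HIT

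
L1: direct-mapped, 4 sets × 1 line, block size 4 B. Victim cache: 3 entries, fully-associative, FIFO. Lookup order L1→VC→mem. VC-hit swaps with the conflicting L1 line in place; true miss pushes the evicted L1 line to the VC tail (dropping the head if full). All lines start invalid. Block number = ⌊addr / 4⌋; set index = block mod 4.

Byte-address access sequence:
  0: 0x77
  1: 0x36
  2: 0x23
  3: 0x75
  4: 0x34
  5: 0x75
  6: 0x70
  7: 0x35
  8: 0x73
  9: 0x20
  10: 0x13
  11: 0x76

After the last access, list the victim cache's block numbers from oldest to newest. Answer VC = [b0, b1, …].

#0 0x77→b29/s1 MISS; vc=[]
#1 0x36→b13/s1 MISS; vc=[29]
#2 0x23→b8/s0 MISS; vc=[29]
#3 0x75→b29/s1 VC-HIT; vc=[13]
#4 0x34→b13/s1 VC-HIT; vc=[29]
#5 0x75→b29/s1 VC-HIT; vc=[13]
#6 0x70→b28/s0 MISS; vc=[13,8]
#7 0x35→b13/s1 VC-HIT; vc=[29,8]
#8 0x73→b28/s0 L1-HIT; vc=[29,8]
#9 0x20→b8/s0 VC-HIT; vc=[29,28]
#10 0x13→b4/s0 MISS; vc=[29,28,8]
#11 0x76→b29/s1 VC-HIT; vc=[13,28,8]

VC = [13, 28, 8]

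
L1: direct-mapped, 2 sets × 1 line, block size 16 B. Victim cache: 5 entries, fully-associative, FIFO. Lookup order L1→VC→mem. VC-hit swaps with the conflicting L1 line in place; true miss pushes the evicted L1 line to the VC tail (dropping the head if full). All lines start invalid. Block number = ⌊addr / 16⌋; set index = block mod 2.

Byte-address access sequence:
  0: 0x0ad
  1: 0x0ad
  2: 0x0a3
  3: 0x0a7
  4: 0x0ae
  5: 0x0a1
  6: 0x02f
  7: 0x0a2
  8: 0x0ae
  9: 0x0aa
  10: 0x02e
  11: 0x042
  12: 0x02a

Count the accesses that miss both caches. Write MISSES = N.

#0 0xad→b10/s0 MISS; vc=[]
#1 0xad→b10/s0 L1-HIT; vc=[]
#2 0xa3→b10/s0 L1-HIT; vc=[]
#3 0xa7→b10/s0 L1-HIT; vc=[]
#4 0xae→b10/s0 L1-HIT; vc=[]
#5 0xa1→b10/s0 L1-HIT; vc=[]
#6 0x2f→b2/s0 MISS; vc=[10]
#7 0xa2→b10/s0 VC-HIT; vc=[2]
#8 0xae→b10/s0 L1-HIT; vc=[2]
#9 0xaa→b10/s0 L1-HIT; vc=[2]
#10 0x2e→b2/s0 VC-HIT; vc=[10]
#11 0x42→b4/s0 MISS; vc=[10,2]
#12 0x2a→b2/s0 VC-HIT; vc=[10,4]

MISSES = 3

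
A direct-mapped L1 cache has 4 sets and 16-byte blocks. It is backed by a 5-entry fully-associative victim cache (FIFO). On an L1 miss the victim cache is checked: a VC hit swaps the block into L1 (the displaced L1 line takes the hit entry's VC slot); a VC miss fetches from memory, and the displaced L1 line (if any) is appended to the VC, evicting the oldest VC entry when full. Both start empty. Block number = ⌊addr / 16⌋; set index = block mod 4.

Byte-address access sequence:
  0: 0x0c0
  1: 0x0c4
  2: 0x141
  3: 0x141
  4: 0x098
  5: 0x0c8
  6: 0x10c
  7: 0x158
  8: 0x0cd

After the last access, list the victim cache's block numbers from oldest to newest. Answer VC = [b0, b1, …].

#0 0xc0→b12/s0 MISS; vc=[]
#1 0xc4→b12/s0 L1-HIT; vc=[]
#2 0x141→b20/s0 MISS; vc=[12]
#3 0x141→b20/s0 L1-HIT; vc=[12]
#4 0x98→b9/s1 MISS; vc=[12]
#5 0xc8→b12/s0 VC-HIT; vc=[20]
#6 0x10c→b16/s0 MISS; vc=[20,12]
#7 0x158→b21/s1 MISS; vc=[20,12,9]
#8 0xcd→b12/s0 VC-HIT; vc=[20,16,9]

VC = [20, 16, 9]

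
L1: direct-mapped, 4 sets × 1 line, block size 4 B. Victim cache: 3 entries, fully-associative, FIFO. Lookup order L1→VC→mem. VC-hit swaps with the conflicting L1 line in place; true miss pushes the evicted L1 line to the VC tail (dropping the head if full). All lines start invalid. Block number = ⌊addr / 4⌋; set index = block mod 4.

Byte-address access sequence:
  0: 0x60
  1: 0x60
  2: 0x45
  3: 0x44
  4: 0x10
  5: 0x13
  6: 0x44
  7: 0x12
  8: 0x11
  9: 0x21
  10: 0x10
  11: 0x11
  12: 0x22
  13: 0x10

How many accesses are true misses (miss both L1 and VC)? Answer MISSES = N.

0: 0x60 (blk 24, set 0) → MISS  vc=[]
1: 0x60 (blk 24, set 0) → L1-HIT  vc=[]
2: 0x45 (blk 17, set 1) → MISS  vc=[]
3: 0x44 (blk 17, set 1) → L1-HIT  vc=[]
4: 0x10 (blk 4, set 0) → MISS  vc=[24]
5: 0x13 (blk 4, set 0) → L1-HIT  vc=[24]
6: 0x44 (blk 17, set 1) → L1-HIT  vc=[24]
7: 0x12 (blk 4, set 0) → L1-HIT  vc=[24]
8: 0x11 (blk 4, set 0) → L1-HIT  vc=[24]
9: 0x21 (blk 8, set 0) → MISS  vc=[24, 4]
10: 0x10 (blk 4, set 0) → VC-HIT  vc=[24, 8]
11: 0x11 (blk 4, set 0) → L1-HIT  vc=[24, 8]
12: 0x22 (blk 8, set 0) → VC-HIT  vc=[24, 4]
13: 0x10 (blk 4, set 0) → VC-HIT  vc=[24, 8]

MISSES = 4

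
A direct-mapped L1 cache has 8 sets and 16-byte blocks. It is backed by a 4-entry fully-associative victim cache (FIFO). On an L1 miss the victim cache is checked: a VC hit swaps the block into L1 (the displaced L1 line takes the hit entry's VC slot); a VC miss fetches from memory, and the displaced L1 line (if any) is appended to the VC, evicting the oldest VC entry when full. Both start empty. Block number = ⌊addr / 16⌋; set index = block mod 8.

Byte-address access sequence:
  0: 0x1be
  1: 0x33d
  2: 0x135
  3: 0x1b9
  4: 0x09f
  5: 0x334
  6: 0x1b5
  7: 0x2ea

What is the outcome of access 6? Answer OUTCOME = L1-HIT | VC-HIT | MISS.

OUTCOME = VC-HIT

  [0] addr=0x1be blk=27 s=3: MISS | VC []
  [1] addr=0x33d blk=51 s=3: MISS | VC [27]
  [2] addr=0x135 blk=19 s=3: MISS | VC [27, 51]
  [3] addr=0x1b9 blk=27 s=3: VC-HIT | VC [19, 51]
  [4] addr=0x9f blk=9 s=1: MISS | VC [19, 51]
  [5] addr=0x334 blk=51 s=3: VC-HIT | VC [19, 27]
  [6] addr=0x1b5 blk=27 s=3: VC-HIT | VC [19, 51]
  [7] addr=0x2ea blk=46 s=6: MISS | VC [19, 51]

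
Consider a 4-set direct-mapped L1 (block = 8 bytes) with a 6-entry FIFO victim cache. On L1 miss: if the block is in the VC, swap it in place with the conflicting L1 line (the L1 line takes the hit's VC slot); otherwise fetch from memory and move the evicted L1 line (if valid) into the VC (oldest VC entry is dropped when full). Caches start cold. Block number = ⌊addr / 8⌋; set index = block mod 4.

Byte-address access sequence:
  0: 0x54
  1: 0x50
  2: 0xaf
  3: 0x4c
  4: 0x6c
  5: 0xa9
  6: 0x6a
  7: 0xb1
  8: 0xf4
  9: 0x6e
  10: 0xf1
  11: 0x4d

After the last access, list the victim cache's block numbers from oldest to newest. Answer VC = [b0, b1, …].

VC = [21, 13, 10, 22]

#0 0x54→b10/s2 MISS; vc=[]
#1 0x50→b10/s2 L1-HIT; vc=[]
#2 0xaf→b21/s1 MISS; vc=[]
#3 0x4c→b9/s1 MISS; vc=[21]
#4 0x6c→b13/s1 MISS; vc=[21,9]
#5 0xa9→b21/s1 VC-HIT; vc=[13,9]
#6 0x6a→b13/s1 VC-HIT; vc=[21,9]
#7 0xb1→b22/s2 MISS; vc=[21,9,10]
#8 0xf4→b30/s2 MISS; vc=[21,9,10,22]
#9 0x6e→b13/s1 L1-HIT; vc=[21,9,10,22]
#10 0xf1→b30/s2 L1-HIT; vc=[21,9,10,22]
#11 0x4d→b9/s1 VC-HIT; vc=[21,13,10,22]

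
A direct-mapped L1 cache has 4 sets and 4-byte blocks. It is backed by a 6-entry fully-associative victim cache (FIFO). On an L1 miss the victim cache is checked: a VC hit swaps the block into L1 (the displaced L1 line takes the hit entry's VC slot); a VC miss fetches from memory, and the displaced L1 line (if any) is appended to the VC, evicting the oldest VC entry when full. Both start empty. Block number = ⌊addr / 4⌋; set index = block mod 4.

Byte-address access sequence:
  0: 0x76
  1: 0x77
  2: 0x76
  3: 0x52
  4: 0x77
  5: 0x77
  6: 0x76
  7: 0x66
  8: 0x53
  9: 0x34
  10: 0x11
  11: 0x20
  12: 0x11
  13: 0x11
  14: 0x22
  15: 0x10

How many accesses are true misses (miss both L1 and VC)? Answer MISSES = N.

MISSES = 6

#0 0x76→b29/s1 MISS; vc=[]
#1 0x77→b29/s1 L1-HIT; vc=[]
#2 0x76→b29/s1 L1-HIT; vc=[]
#3 0x52→b20/s0 MISS; vc=[]
#4 0x77→b29/s1 L1-HIT; vc=[]
#5 0x77→b29/s1 L1-HIT; vc=[]
#6 0x76→b29/s1 L1-HIT; vc=[]
#7 0x66→b25/s1 MISS; vc=[29]
#8 0x53→b20/s0 L1-HIT; vc=[29]
#9 0x34→b13/s1 MISS; vc=[29,25]
#10 0x11→b4/s0 MISS; vc=[29,25,20]
#11 0x20→b8/s0 MISS; vc=[29,25,20,4]
#12 0x11→b4/s0 VC-HIT; vc=[29,25,20,8]
#13 0x11→b4/s0 L1-HIT; vc=[29,25,20,8]
#14 0x22→b8/s0 VC-HIT; vc=[29,25,20,4]
#15 0x10→b4/s0 VC-HIT; vc=[29,25,20,8]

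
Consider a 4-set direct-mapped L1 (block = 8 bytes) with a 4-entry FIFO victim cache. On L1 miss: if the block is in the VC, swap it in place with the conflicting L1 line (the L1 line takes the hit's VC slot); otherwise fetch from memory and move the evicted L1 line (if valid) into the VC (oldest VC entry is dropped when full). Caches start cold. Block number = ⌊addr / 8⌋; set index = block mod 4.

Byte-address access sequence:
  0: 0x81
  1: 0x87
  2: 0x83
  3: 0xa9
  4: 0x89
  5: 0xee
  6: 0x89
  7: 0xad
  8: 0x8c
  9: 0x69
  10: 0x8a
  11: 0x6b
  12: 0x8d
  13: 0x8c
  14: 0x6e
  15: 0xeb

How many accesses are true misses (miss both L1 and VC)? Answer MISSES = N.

MISSES = 5

#0 0x81→b16/s0 MISS; vc=[]
#1 0x87→b16/s0 L1-HIT; vc=[]
#2 0x83→b16/s0 L1-HIT; vc=[]
#3 0xa9→b21/s1 MISS; vc=[]
#4 0x89→b17/s1 MISS; vc=[21]
#5 0xee→b29/s1 MISS; vc=[21,17]
#6 0x89→b17/s1 VC-HIT; vc=[21,29]
#7 0xad→b21/s1 VC-HIT; vc=[17,29]
#8 0x8c→b17/s1 VC-HIT; vc=[21,29]
#9 0x69→b13/s1 MISS; vc=[21,29,17]
#10 0x8a→b17/s1 VC-HIT; vc=[21,29,13]
#11 0x6b→b13/s1 VC-HIT; vc=[21,29,17]
#12 0x8d→b17/s1 VC-HIT; vc=[21,29,13]
#13 0x8c→b17/s1 L1-HIT; vc=[21,29,13]
#14 0x6e→b13/s1 VC-HIT; vc=[21,29,17]
#15 0xeb→b29/s1 VC-HIT; vc=[21,13,17]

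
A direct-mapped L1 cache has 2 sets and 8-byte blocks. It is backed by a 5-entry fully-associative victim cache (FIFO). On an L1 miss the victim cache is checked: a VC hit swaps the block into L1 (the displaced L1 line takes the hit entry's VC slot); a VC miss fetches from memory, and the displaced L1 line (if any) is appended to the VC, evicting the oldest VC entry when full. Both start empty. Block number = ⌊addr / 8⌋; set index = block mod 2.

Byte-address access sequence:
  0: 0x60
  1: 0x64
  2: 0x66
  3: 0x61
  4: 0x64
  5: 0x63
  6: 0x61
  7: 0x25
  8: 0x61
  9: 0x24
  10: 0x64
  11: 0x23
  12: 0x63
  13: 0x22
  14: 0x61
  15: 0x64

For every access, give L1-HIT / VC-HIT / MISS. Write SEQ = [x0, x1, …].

SEQ = [MISS, L1-HIT, L1-HIT, L1-HIT, L1-HIT, L1-HIT, L1-HIT, MISS, VC-HIT, VC-HIT, VC-HIT, VC-HIT, VC-HIT, VC-HIT, VC-HIT, L1-HIT]

0: 0x60 (blk 12, set 0) → MISS  vc=[]
1: 0x64 (blk 12, set 0) → L1-HIT  vc=[]
2: 0x66 (blk 12, set 0) → L1-HIT  vc=[]
3: 0x61 (blk 12, set 0) → L1-HIT  vc=[]
4: 0x64 (blk 12, set 0) → L1-HIT  vc=[]
5: 0x63 (blk 12, set 0) → L1-HIT  vc=[]
6: 0x61 (blk 12, set 0) → L1-HIT  vc=[]
7: 0x25 (blk 4, set 0) → MISS  vc=[12]
8: 0x61 (blk 12, set 0) → VC-HIT  vc=[4]
9: 0x24 (blk 4, set 0) → VC-HIT  vc=[12]
10: 0x64 (blk 12, set 0) → VC-HIT  vc=[4]
11: 0x23 (blk 4, set 0) → VC-HIT  vc=[12]
12: 0x63 (blk 12, set 0) → VC-HIT  vc=[4]
13: 0x22 (blk 4, set 0) → VC-HIT  vc=[12]
14: 0x61 (blk 12, set 0) → VC-HIT  vc=[4]
15: 0x64 (blk 12, set 0) → L1-HIT  vc=[4]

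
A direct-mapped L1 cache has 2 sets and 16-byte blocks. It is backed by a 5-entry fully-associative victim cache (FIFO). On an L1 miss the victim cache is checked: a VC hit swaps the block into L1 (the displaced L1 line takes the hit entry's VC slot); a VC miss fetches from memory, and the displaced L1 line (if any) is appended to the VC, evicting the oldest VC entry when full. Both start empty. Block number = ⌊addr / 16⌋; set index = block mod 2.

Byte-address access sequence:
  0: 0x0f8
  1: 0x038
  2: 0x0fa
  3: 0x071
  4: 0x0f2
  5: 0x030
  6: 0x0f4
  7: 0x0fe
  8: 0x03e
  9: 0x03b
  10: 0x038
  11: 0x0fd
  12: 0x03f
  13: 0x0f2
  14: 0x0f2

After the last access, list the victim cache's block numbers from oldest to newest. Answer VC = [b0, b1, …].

VC = [3, 7]

#0 0xf8→b15/s1 MISS; vc=[]
#1 0x38→b3/s1 MISS; vc=[15]
#2 0xfa→b15/s1 VC-HIT; vc=[3]
#3 0x71→b7/s1 MISS; vc=[3,15]
#4 0xf2→b15/s1 VC-HIT; vc=[3,7]
#5 0x30→b3/s1 VC-HIT; vc=[15,7]
#6 0xf4→b15/s1 VC-HIT; vc=[3,7]
#7 0xfe→b15/s1 L1-HIT; vc=[3,7]
#8 0x3e→b3/s1 VC-HIT; vc=[15,7]
#9 0x3b→b3/s1 L1-HIT; vc=[15,7]
#10 0x38→b3/s1 L1-HIT; vc=[15,7]
#11 0xfd→b15/s1 VC-HIT; vc=[3,7]
#12 0x3f→b3/s1 VC-HIT; vc=[15,7]
#13 0xf2→b15/s1 VC-HIT; vc=[3,7]
#14 0xf2→b15/s1 L1-HIT; vc=[3,7]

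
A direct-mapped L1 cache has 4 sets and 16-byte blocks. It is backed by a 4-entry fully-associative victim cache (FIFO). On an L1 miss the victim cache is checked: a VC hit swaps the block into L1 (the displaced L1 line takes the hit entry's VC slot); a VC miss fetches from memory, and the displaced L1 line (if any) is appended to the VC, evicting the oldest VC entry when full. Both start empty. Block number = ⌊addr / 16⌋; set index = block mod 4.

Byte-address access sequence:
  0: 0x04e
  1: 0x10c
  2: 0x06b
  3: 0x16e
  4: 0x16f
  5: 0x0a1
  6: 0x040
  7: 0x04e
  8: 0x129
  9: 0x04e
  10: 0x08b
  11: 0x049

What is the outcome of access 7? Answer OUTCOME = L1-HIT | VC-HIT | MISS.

#0 0x4e→b4/s0 MISS; vc=[]
#1 0x10c→b16/s0 MISS; vc=[4]
#2 0x6b→b6/s2 MISS; vc=[4]
#3 0x16e→b22/s2 MISS; vc=[4,6]
#4 0x16f→b22/s2 L1-HIT; vc=[4,6]
#5 0xa1→b10/s2 MISS; vc=[4,6,22]
#6 0x40→b4/s0 VC-HIT; vc=[16,6,22]
#7 0x4e→b4/s0 L1-HIT; vc=[16,6,22]
#8 0x129→b18/s2 MISS; vc=[16,6,22,10]
#9 0x4e→b4/s0 L1-HIT; vc=[16,6,22,10]
#10 0x8b→b8/s0 MISS; vc=[6,22,10,4]
#11 0x49→b4/s0 VC-HIT; vc=[6,22,10,8]

OUTCOME = L1-HIT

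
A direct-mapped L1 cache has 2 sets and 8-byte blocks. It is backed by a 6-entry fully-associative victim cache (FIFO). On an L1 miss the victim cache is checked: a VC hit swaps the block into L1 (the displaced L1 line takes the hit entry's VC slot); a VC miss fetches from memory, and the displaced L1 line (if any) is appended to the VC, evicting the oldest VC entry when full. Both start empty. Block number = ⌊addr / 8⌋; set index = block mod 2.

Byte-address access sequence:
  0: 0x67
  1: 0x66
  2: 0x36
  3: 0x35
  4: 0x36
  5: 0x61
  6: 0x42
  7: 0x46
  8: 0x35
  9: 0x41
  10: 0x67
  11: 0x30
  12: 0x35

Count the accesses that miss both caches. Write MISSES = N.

#0 0x67→b12/s0 MISS; vc=[]
#1 0x66→b12/s0 L1-HIT; vc=[]
#2 0x36→b6/s0 MISS; vc=[12]
#3 0x35→b6/s0 L1-HIT; vc=[12]
#4 0x36→b6/s0 L1-HIT; vc=[12]
#5 0x61→b12/s0 VC-HIT; vc=[6]
#6 0x42→b8/s0 MISS; vc=[6,12]
#7 0x46→b8/s0 L1-HIT; vc=[6,12]
#8 0x35→b6/s0 VC-HIT; vc=[8,12]
#9 0x41→b8/s0 VC-HIT; vc=[6,12]
#10 0x67→b12/s0 VC-HIT; vc=[6,8]
#11 0x30→b6/s0 VC-HIT; vc=[12,8]
#12 0x35→b6/s0 L1-HIT; vc=[12,8]

MISSES = 3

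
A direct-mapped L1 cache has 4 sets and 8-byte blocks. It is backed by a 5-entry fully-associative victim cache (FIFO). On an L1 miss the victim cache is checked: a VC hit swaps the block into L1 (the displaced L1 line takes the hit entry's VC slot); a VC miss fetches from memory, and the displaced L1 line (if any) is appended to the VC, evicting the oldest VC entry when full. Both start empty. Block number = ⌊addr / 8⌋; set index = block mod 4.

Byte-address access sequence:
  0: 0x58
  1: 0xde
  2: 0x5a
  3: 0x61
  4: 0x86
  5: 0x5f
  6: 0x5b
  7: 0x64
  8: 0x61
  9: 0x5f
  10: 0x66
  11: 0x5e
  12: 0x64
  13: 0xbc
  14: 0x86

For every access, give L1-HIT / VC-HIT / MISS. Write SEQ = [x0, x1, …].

0: 0x58 (blk 11, set 3) → MISS  vc=[]
1: 0xde (blk 27, set 3) → MISS  vc=[11]
2: 0x5a (blk 11, set 3) → VC-HIT  vc=[27]
3: 0x61 (blk 12, set 0) → MISS  vc=[27]
4: 0x86 (blk 16, set 0) → MISS  vc=[27, 12]
5: 0x5f (blk 11, set 3) → L1-HIT  vc=[27, 12]
6: 0x5b (blk 11, set 3) → L1-HIT  vc=[27, 12]
7: 0x64 (blk 12, set 0) → VC-HIT  vc=[27, 16]
8: 0x61 (blk 12, set 0) → L1-HIT  vc=[27, 16]
9: 0x5f (blk 11, set 3) → L1-HIT  vc=[27, 16]
10: 0x66 (blk 12, set 0) → L1-HIT  vc=[27, 16]
11: 0x5e (blk 11, set 3) → L1-HIT  vc=[27, 16]
12: 0x64 (blk 12, set 0) → L1-HIT  vc=[27, 16]
13: 0xbc (blk 23, set 3) → MISS  vc=[27, 16, 11]
14: 0x86 (blk 16, set 0) → VC-HIT  vc=[27, 12, 11]

SEQ = [MISS, MISS, VC-HIT, MISS, MISS, L1-HIT, L1-HIT, VC-HIT, L1-HIT, L1-HIT, L1-HIT, L1-HIT, L1-HIT, MISS, VC-HIT]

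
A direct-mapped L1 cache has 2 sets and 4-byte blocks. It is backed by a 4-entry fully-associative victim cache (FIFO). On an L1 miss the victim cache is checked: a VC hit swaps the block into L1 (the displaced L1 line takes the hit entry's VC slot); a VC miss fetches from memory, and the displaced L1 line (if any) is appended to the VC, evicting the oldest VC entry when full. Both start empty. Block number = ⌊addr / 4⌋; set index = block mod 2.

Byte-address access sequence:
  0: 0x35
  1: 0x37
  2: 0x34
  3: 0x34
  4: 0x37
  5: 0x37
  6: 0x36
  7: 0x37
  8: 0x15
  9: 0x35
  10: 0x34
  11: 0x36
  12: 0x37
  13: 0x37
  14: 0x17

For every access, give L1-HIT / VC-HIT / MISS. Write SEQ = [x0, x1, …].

SEQ = [MISS, L1-HIT, L1-HIT, L1-HIT, L1-HIT, L1-HIT, L1-HIT, L1-HIT, MISS, VC-HIT, L1-HIT, L1-HIT, L1-HIT, L1-HIT, VC-HIT]

0: 0x35 (blk 13, set 1) → MISS  vc=[]
1: 0x37 (blk 13, set 1) → L1-HIT  vc=[]
2: 0x34 (blk 13, set 1) → L1-HIT  vc=[]
3: 0x34 (blk 13, set 1) → L1-HIT  vc=[]
4: 0x37 (blk 13, set 1) → L1-HIT  vc=[]
5: 0x37 (blk 13, set 1) → L1-HIT  vc=[]
6: 0x36 (blk 13, set 1) → L1-HIT  vc=[]
7: 0x37 (blk 13, set 1) → L1-HIT  vc=[]
8: 0x15 (blk 5, set 1) → MISS  vc=[13]
9: 0x35 (blk 13, set 1) → VC-HIT  vc=[5]
10: 0x34 (blk 13, set 1) → L1-HIT  vc=[5]
11: 0x36 (blk 13, set 1) → L1-HIT  vc=[5]
12: 0x37 (blk 13, set 1) → L1-HIT  vc=[5]
13: 0x37 (blk 13, set 1) → L1-HIT  vc=[5]
14: 0x17 (blk 5, set 1) → VC-HIT  vc=[13]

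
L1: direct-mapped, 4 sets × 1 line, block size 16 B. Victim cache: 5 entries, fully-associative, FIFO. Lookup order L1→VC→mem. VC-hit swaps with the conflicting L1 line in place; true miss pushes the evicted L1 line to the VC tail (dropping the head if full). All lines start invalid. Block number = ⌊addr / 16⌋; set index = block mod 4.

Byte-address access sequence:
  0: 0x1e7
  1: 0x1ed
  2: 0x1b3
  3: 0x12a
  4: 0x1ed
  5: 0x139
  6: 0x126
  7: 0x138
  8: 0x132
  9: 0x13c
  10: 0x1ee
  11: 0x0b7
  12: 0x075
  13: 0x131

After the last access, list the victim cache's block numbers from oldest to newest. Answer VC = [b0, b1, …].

VC = [18, 27, 7, 11]

  [0] addr=0x1e7 blk=30 s=2: MISS | VC []
  [1] addr=0x1ed blk=30 s=2: L1-HIT | VC []
  [2] addr=0x1b3 blk=27 s=3: MISS | VC []
  [3] addr=0x12a blk=18 s=2: MISS | VC [30]
  [4] addr=0x1ed blk=30 s=2: VC-HIT | VC [18]
  [5] addr=0x139 blk=19 s=3: MISS | VC [18, 27]
  [6] addr=0x126 blk=18 s=2: VC-HIT | VC [30, 27]
  [7] addr=0x138 blk=19 s=3: L1-HIT | VC [30, 27]
  [8] addr=0x132 blk=19 s=3: L1-HIT | VC [30, 27]
  [9] addr=0x13c blk=19 s=3: L1-HIT | VC [30, 27]
  [10] addr=0x1ee blk=30 s=2: VC-HIT | VC [18, 27]
  [11] addr=0xb7 blk=11 s=3: MISS | VC [18, 27, 19]
  [12] addr=0x75 blk=7 s=3: MISS | VC [18, 27, 19, 11]
  [13] addr=0x131 blk=19 s=3: VC-HIT | VC [18, 27, 7, 11]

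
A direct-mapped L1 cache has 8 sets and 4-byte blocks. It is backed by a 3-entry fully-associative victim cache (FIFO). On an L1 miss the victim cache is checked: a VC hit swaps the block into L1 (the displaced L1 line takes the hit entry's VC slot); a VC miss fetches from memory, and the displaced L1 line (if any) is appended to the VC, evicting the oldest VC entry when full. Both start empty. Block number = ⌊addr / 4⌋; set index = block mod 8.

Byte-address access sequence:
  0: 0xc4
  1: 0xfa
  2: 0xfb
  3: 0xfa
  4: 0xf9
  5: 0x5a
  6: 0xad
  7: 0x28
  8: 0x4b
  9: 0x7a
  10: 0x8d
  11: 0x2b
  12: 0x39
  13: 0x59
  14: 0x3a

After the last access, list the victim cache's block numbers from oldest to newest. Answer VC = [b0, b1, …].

#0 0xc4→b49/s1 MISS; vc=[]
#1 0xfa→b62/s6 MISS; vc=[]
#2 0xfb→b62/s6 L1-HIT; vc=[]
#3 0xfa→b62/s6 L1-HIT; vc=[]
#4 0xf9→b62/s6 L1-HIT; vc=[]
#5 0x5a→b22/s6 MISS; vc=[62]
#6 0xad→b43/s3 MISS; vc=[62]
#7 0x28→b10/s2 MISS; vc=[62]
#8 0x4b→b18/s2 MISS; vc=[62,10]
#9 0x7a→b30/s6 MISS; vc=[62,10,22]
#10 0x8d→b35/s3 MISS; vc=[10,22,43]
#11 0x2b→b10/s2 VC-HIT; vc=[18,22,43]
#12 0x39→b14/s6 MISS; vc=[22,43,30]
#13 0x59→b22/s6 VC-HIT; vc=[14,43,30]
#14 0x3a→b14/s6 VC-HIT; vc=[22,43,30]

VC = [22, 43, 30]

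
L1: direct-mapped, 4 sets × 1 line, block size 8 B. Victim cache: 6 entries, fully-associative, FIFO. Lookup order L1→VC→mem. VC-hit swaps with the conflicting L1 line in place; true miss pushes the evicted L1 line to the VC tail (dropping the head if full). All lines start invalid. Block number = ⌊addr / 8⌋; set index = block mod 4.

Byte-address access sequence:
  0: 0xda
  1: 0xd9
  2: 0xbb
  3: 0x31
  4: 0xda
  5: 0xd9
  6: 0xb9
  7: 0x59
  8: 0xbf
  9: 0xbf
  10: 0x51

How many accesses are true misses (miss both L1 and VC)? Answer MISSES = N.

0: 0xda (blk 27, set 3) → MISS  vc=[]
1: 0xd9 (blk 27, set 3) → L1-HIT  vc=[]
2: 0xbb (blk 23, set 3) → MISS  vc=[27]
3: 0x31 (blk 6, set 2) → MISS  vc=[27]
4: 0xda (blk 27, set 3) → VC-HIT  vc=[23]
5: 0xd9 (blk 27, set 3) → L1-HIT  vc=[23]
6: 0xb9 (blk 23, set 3) → VC-HIT  vc=[27]
7: 0x59 (blk 11, set 3) → MISS  vc=[27, 23]
8: 0xbf (blk 23, set 3) → VC-HIT  vc=[27, 11]
9: 0xbf (blk 23, set 3) → L1-HIT  vc=[27, 11]
10: 0x51 (blk 10, set 2) → MISS  vc=[27, 11, 6]

MISSES = 5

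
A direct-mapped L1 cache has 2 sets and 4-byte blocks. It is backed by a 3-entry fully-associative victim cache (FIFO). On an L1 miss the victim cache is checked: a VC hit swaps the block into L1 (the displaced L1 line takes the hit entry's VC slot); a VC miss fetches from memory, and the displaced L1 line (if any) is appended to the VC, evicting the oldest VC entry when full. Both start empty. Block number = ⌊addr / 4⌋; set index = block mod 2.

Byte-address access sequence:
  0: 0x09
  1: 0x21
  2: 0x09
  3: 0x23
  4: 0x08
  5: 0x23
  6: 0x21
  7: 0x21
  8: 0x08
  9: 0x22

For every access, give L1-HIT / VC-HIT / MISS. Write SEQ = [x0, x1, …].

  [0] addr=0x9 blk=2 s=0: MISS | VC []
  [1] addr=0x21 blk=8 s=0: MISS | VC [2]
  [2] addr=0x9 blk=2 s=0: VC-HIT | VC [8]
  [3] addr=0x23 blk=8 s=0: VC-HIT | VC [2]
  [4] addr=0x8 blk=2 s=0: VC-HIT | VC [8]
  [5] addr=0x23 blk=8 s=0: VC-HIT | VC [2]
  [6] addr=0x21 blk=8 s=0: L1-HIT | VC [2]
  [7] addr=0x21 blk=8 s=0: L1-HIT | VC [2]
  [8] addr=0x8 blk=2 s=0: VC-HIT | VC [8]
  [9] addr=0x22 blk=8 s=0: VC-HIT | VC [2]

SEQ = [MISS, MISS, VC-HIT, VC-HIT, VC-HIT, VC-HIT, L1-HIT, L1-HIT, VC-HIT, VC-HIT]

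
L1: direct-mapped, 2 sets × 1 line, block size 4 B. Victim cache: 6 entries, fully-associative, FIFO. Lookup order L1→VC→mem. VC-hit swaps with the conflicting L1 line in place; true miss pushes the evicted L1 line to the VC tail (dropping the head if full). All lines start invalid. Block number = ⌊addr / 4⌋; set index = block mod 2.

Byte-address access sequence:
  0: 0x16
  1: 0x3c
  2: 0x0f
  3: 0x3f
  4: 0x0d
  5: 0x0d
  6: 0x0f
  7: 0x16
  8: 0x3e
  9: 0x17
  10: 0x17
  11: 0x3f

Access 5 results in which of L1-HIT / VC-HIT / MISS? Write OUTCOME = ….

#0 0x16→b5/s1 MISS; vc=[]
#1 0x3c→b15/s1 MISS; vc=[5]
#2 0xf→b3/s1 MISS; vc=[5,15]
#3 0x3f→b15/s1 VC-HIT; vc=[5,3]
#4 0xd→b3/s1 VC-HIT; vc=[5,15]
#5 0xd→b3/s1 L1-HIT; vc=[5,15]
#6 0xf→b3/s1 L1-HIT; vc=[5,15]
#7 0x16→b5/s1 VC-HIT; vc=[3,15]
#8 0x3e→b15/s1 VC-HIT; vc=[3,5]
#9 0x17→b5/s1 VC-HIT; vc=[3,15]
#10 0x17→b5/s1 L1-HIT; vc=[3,15]
#11 0x3f→b15/s1 VC-HIT; vc=[3,5]

OUTCOME = L1-HIT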